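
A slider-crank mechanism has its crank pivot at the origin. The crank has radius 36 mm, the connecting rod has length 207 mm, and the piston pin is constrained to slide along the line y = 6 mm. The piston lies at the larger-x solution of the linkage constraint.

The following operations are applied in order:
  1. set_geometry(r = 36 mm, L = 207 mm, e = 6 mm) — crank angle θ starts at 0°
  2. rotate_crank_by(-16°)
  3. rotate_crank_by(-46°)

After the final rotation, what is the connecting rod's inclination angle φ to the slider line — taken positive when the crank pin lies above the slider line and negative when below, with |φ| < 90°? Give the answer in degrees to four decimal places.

-10.5178

set_geometry: r = 36 mm, L = 207 mm, e = 6 mm; θ ← 0°
rotate_crank_by(-16°): θ ← 0° -16° = -16°
rotate_crank_by(-46°): θ ← -16° -46° = -62°
crank pin P = (r cos θ, r sin θ) = (16.900976, -31.786113)
h = r sin θ − e = -31.786113 − 6 = -37.786113
sin φ = h / L = -37.786113 / 207 = -0.18254161
φ = arcsin(-0.18254161) = -10.517837°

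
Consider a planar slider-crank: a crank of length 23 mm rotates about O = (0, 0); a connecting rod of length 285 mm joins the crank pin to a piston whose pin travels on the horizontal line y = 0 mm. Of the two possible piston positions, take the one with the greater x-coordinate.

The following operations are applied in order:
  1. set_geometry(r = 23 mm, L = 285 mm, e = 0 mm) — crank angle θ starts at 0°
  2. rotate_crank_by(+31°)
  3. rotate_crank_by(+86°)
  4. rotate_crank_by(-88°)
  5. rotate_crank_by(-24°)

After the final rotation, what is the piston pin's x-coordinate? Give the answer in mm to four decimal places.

307.9054

set_geometry: r = 23 mm, L = 285 mm, e = 0 mm; θ ← 0°
rotate_crank_by(+31°): θ ← 0° +31° = 31°
rotate_crank_by(+86°): θ ← 31° +86° = 117°
rotate_crank_by(-88°): θ ← 117° -88° = 29°
rotate_crank_by(-24°): θ ← 29° -24° = 5°
crank pin P = (r cos θ, r sin θ) = (22.912478, 2.004582)
h = r sin θ − e = 2.004582 − 0 = 2.004582
x = r cos θ + √(L² − h²) = 22.912478 + √(81225.0 − 4.0183) = 22.912478 + 284.992950 = 307.905428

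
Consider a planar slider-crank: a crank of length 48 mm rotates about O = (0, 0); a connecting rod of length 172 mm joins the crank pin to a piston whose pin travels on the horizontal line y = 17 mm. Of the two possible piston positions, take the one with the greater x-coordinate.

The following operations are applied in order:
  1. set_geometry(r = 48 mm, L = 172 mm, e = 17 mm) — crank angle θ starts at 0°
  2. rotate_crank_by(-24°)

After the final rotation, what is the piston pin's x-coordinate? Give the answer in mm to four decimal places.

set_geometry: r = 48 mm, L = 172 mm, e = 17 mm; θ ← 0°
rotate_crank_by(-24°): θ ← 0° -24° = -24°
crank pin P = (r cos θ, r sin θ) = (43.850182, -19.523359)
h = r sin θ − e = -19.523359 − 17 = -36.523359
x = r cos θ + √(L² − h²) = 43.850182 + √(29584.0 − 1333.9557) = 43.850182 + 168.077495 = 211.927677

211.9277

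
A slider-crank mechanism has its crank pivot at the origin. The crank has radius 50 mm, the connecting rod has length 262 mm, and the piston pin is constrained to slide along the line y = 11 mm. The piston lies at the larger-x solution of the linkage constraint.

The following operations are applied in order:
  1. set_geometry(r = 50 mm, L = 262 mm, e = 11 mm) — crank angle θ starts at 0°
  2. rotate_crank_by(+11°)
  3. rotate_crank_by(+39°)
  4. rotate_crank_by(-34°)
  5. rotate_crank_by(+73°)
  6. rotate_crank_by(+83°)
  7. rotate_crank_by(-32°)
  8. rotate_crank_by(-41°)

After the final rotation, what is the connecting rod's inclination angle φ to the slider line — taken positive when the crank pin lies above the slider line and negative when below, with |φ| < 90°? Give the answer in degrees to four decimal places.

8.4245

set_geometry: r = 50 mm, L = 262 mm, e = 11 mm; θ ← 0°
rotate_crank_by(+11°): θ ← 0° +11° = 11°
rotate_crank_by(+39°): θ ← 11° +39° = 50°
rotate_crank_by(-34°): θ ← 50° -34° = 16°
rotate_crank_by(+73°): θ ← 16° +73° = 89°
rotate_crank_by(+83°): θ ← 89° +83° = 172°
rotate_crank_by(-32°): θ ← 172° -32° = 140°
rotate_crank_by(-41°): θ ← 140° -41° = 99°
crank pin P = (r cos θ, r sin θ) = (-7.821723, 49.384417)
h = r sin θ − e = 49.384417 − 11 = 38.384417
sin φ = h / L = 38.384417 / 262 = 0.14650541
φ = arcsin(0.14650541) = 8.424464°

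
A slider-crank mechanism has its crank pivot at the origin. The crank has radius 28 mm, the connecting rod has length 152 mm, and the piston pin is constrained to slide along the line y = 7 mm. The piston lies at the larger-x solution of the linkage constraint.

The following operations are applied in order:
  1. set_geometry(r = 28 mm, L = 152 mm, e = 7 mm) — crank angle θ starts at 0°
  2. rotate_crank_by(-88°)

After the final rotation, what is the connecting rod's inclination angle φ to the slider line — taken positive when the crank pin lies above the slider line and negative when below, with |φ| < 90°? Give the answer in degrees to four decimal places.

set_geometry: r = 28 mm, L = 152 mm, e = 7 mm; θ ← 0°
rotate_crank_by(-88°): θ ← 0° -88° = -88°
crank pin P = (r cos θ, r sin θ) = (0.977186, -27.982943)
h = r sin θ − e = -27.982943 − 7 = -34.982943
sin φ = h / L = -34.982943 / 152 = -0.23015094
φ = arcsin(-0.23015094) = -13.305958°

-13.3060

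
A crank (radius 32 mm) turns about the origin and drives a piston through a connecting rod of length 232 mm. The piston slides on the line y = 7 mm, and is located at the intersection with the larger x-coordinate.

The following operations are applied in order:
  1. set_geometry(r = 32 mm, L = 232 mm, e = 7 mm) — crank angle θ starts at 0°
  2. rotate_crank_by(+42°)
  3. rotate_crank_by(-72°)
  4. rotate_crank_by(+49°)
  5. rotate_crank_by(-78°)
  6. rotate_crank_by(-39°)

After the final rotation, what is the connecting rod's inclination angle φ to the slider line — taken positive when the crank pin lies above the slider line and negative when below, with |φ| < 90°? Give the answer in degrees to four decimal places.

set_geometry: r = 32 mm, L = 232 mm, e = 7 mm; θ ← 0°
rotate_crank_by(+42°): θ ← 0° +42° = 42°
rotate_crank_by(-72°): θ ← 42° -72° = -30°
rotate_crank_by(+49°): θ ← -30° +49° = 19°
rotate_crank_by(-78°): θ ← 19° -78° = -59°
rotate_crank_by(-39°): θ ← -59° -39° = -98°
crank pin P = (r cos θ, r sin θ) = (-4.453539, -31.688578)
h = r sin θ − e = -31.688578 − 7 = -38.688578
sin φ = h / L = -38.688578 / 232 = -0.16676111
φ = arcsin(-0.16676111) = -9.599556°

-9.5996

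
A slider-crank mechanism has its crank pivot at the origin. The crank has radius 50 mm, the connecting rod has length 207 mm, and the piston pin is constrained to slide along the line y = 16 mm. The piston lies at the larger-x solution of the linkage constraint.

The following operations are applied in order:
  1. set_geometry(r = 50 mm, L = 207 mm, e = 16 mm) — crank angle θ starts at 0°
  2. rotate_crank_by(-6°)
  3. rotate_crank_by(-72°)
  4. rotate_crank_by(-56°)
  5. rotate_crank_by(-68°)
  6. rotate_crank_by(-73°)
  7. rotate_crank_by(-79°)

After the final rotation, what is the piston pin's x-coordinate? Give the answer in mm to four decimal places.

set_geometry: r = 50 mm, L = 207 mm, e = 16 mm; θ ← 0°
rotate_crank_by(-6°): θ ← 0° -6° = -6°
rotate_crank_by(-72°): θ ← -6° -72° = -78°
rotate_crank_by(-56°): θ ← -78° -56° = -134°
rotate_crank_by(-68°): θ ← -134° -68° = -202°
rotate_crank_by(-73°): θ ← -202° -73° = -275°
rotate_crank_by(-79°): θ ← -275° -79° = -354°
crank pin P = (r cos θ, r sin θ) = (49.726095, 5.226423)
h = r sin θ − e = 5.226423 − 16 = -10.773577
x = r cos θ + √(L² − h²) = 49.726095 + √(42849.0 − 116.0700) = 49.726095 + 206.719448 = 256.445542

256.4455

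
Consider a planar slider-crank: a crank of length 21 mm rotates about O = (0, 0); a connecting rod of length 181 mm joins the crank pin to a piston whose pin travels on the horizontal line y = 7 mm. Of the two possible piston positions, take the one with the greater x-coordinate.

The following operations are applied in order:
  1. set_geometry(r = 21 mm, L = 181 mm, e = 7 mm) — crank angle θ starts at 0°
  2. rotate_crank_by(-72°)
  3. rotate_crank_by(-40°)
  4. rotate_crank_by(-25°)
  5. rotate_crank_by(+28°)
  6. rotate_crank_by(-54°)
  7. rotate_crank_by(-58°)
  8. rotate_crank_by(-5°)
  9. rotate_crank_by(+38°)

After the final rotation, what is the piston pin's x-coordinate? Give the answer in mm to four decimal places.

set_geometry: r = 21 mm, L = 181 mm, e = 7 mm; θ ← 0°
rotate_crank_by(-72°): θ ← 0° -72° = -72°
rotate_crank_by(-40°): θ ← -72° -40° = -112°
rotate_crank_by(-25°): θ ← -112° -25° = -137°
rotate_crank_by(+28°): θ ← -137° +28° = -109°
rotate_crank_by(-54°): θ ← -109° -54° = -163°
rotate_crank_by(-58°): θ ← -163° -58° = -221°
rotate_crank_by(-5°): θ ← -221° -5° = -226°
rotate_crank_by(+38°): θ ← -226° +38° = -188°
crank pin P = (r cos θ, r sin θ) = (-20.795629, 2.922635)
h = r sin θ − e = 2.922635 − 7 = -4.077365
x = r cos θ + √(L² − h²) = -20.795629 + √(32761.0 − 16.6249) = -20.795629 + 180.954069 = 160.158440

160.1584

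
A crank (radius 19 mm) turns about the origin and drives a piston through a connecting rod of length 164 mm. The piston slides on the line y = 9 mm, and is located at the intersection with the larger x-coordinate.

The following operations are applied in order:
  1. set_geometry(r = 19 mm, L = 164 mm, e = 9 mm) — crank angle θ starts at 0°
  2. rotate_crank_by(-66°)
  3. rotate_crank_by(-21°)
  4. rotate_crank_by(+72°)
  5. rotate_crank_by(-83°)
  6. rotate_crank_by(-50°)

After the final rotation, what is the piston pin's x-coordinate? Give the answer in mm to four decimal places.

set_geometry: r = 19 mm, L = 164 mm, e = 9 mm; θ ← 0°
rotate_crank_by(-66°): θ ← 0° -66° = -66°
rotate_crank_by(-21°): θ ← -66° -21° = -87°
rotate_crank_by(+72°): θ ← -87° +72° = -15°
rotate_crank_by(-83°): θ ← -15° -83° = -98°
rotate_crank_by(-50°): θ ← -98° -50° = -148°
crank pin P = (r cos θ, r sin θ) = (-16.112914, -10.068466)
h = r sin θ − e = -10.068466 − 9 = -19.068466
x = r cos θ + √(L² − h²) = -16.112914 + √(26896.0 − 363.6064) = -16.112914 + 162.887672 = 146.774758

146.7748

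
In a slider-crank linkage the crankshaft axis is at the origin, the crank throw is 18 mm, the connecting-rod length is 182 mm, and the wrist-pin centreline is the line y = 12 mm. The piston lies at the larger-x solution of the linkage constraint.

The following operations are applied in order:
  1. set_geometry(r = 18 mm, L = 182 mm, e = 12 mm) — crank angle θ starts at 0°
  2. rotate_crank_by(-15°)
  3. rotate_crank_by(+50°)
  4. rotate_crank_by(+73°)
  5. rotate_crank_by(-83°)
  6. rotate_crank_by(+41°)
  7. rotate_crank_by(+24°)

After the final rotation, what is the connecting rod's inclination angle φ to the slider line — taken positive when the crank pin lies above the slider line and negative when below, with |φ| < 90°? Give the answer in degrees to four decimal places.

1.8892

set_geometry: r = 18 mm, L = 182 mm, e = 12 mm; θ ← 0°
rotate_crank_by(-15°): θ ← 0° -15° = -15°
rotate_crank_by(+50°): θ ← -15° +50° = 35°
rotate_crank_by(+73°): θ ← 35° +73° = 108°
rotate_crank_by(-83°): θ ← 108° -83° = 25°
rotate_crank_by(+41°): θ ← 25° +41° = 66°
rotate_crank_by(+24°): θ ← 66° +24° = 90°
crank pin P = (r cos θ, r sin θ) = (0.000000, 18.000000)
h = r sin θ − e = 18.000000 − 12 = 6.000000
sin φ = h / L = 6.000000 / 182 = 0.03296703
φ = arcsin(0.03296703) = 1.889214°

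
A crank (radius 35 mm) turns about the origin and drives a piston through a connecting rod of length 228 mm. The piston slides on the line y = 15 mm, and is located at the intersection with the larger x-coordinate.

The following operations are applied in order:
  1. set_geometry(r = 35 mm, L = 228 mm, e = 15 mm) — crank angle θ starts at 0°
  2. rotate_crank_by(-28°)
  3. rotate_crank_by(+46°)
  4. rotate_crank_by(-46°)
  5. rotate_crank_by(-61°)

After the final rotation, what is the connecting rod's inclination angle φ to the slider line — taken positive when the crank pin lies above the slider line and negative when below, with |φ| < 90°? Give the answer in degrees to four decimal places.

set_geometry: r = 35 mm, L = 228 mm, e = 15 mm; θ ← 0°
rotate_crank_by(-28°): θ ← 0° -28° = -28°
rotate_crank_by(+46°): θ ← -28° +46° = 18°
rotate_crank_by(-46°): θ ← 18° -46° = -28°
rotate_crank_by(-61°): θ ← -28° -61° = -89°
crank pin P = (r cos θ, r sin θ) = (0.610834, -34.994669)
h = r sin θ − e = -34.994669 − 15 = -49.994669
sin φ = h / L = -49.994669 / 228 = -0.21927487
φ = arcsin(-0.21927487) = -12.666446°

-12.6664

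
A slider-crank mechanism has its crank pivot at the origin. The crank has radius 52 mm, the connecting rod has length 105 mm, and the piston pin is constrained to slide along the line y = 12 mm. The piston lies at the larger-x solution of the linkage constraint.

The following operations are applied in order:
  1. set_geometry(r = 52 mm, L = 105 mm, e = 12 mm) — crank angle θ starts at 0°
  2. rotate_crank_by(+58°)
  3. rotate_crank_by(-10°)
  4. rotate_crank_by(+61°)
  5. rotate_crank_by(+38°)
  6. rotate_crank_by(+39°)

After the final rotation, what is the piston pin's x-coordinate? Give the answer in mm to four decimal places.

51.8271

set_geometry: r = 52 mm, L = 105 mm, e = 12 mm; θ ← 0°
rotate_crank_by(+58°): θ ← 0° +58° = 58°
rotate_crank_by(-10°): θ ← 58° -10° = 48°
rotate_crank_by(+61°): θ ← 48° +61° = 109°
rotate_crank_by(+38°): θ ← 109° +38° = 147°
rotate_crank_by(+39°): θ ← 147° +39° = 186°
crank pin P = (r cos θ, r sin θ) = (-51.715139, -5.435480)
h = r sin θ − e = -5.435480 − 12 = -17.435480
x = r cos θ + √(L² − h²) = -51.715139 + √(11025.0 − 303.9960) = -51.715139 + 103.542281 = 51.827143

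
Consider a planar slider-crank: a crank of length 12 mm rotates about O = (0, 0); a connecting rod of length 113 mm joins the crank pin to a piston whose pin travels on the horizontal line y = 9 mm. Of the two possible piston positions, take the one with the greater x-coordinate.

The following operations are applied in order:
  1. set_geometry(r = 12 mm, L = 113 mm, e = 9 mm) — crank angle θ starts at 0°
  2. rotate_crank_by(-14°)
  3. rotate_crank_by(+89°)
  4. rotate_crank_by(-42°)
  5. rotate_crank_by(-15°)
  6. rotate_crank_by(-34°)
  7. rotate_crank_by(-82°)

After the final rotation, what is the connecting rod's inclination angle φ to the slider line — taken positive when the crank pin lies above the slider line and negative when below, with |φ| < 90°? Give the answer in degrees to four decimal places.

-10.6499

set_geometry: r = 12 mm, L = 113 mm, e = 9 mm; θ ← 0°
rotate_crank_by(-14°): θ ← 0° -14° = -14°
rotate_crank_by(+89°): θ ← -14° +89° = 75°
rotate_crank_by(-42°): θ ← 75° -42° = 33°
rotate_crank_by(-15°): θ ← 33° -15° = 18°
rotate_crank_by(-34°): θ ← 18° -34° = -16°
rotate_crank_by(-82°): θ ← -16° -82° = -98°
crank pin P = (r cos θ, r sin θ) = (-1.670077, -11.883217)
h = r sin θ − e = -11.883217 − 9 = -20.883217
sin φ = h / L = -20.883217 / 113 = -0.18480723
φ = arcsin(-0.18480723) = -10.649894°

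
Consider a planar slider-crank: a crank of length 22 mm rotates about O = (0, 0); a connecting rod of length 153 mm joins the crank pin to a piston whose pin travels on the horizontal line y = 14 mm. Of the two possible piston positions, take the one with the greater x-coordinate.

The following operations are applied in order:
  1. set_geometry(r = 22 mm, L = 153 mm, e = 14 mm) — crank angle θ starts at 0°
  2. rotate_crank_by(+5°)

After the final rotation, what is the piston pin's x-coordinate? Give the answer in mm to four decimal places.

174.4385

set_geometry: r = 22 mm, L = 153 mm, e = 14 mm; θ ← 0°
rotate_crank_by(+5°): θ ← 0° +5° = 5°
crank pin P = (r cos θ, r sin θ) = (21.916283, 1.917426)
h = r sin θ − e = 1.917426 − 14 = -12.082574
x = r cos θ + √(L² − h²) = 21.916283 + √(23409.0 − 145.9886) = 21.916283 + 152.522167 = 174.438450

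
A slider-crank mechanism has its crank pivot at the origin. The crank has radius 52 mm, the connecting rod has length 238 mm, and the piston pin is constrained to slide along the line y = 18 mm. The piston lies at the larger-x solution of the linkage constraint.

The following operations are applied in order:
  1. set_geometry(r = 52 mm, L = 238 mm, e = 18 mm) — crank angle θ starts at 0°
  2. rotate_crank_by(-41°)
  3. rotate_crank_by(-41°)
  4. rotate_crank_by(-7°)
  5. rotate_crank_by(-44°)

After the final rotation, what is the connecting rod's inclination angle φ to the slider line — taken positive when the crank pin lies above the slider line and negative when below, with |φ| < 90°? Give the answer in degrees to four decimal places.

set_geometry: r = 52 mm, L = 238 mm, e = 18 mm; θ ← 0°
rotate_crank_by(-41°): θ ← 0° -41° = -41°
rotate_crank_by(-41°): θ ← -41° -41° = -82°
rotate_crank_by(-7°): θ ← -82° -7° = -89°
rotate_crank_by(-44°): θ ← -89° -44° = -133°
crank pin P = (r cos θ, r sin θ) = (-35.463915, -38.030392)
h = r sin θ − e = -38.030392 − 18 = -56.030392
sin φ = h / L = -56.030392 / 238 = -0.23542182
φ = arcsin(-0.23542182) = -13.616489°

-13.6165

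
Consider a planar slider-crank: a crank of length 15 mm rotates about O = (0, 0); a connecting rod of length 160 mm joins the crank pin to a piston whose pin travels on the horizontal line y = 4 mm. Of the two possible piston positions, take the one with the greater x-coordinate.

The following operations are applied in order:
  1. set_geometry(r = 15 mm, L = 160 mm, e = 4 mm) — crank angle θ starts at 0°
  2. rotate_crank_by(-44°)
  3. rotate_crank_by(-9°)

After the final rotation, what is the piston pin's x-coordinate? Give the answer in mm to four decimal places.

168.2273

set_geometry: r = 15 mm, L = 160 mm, e = 4 mm; θ ← 0°
rotate_crank_by(-44°): θ ← 0° -44° = -44°
rotate_crank_by(-9°): θ ← -44° -9° = -53°
crank pin P = (r cos θ, r sin θ) = (9.027225, -11.979533)
h = r sin θ − e = -11.979533 − 4 = -15.979533
x = r cos θ + √(L² − h²) = 9.027225 + √(25600.0 − 255.3455) = 9.027225 + 159.200046 = 168.227271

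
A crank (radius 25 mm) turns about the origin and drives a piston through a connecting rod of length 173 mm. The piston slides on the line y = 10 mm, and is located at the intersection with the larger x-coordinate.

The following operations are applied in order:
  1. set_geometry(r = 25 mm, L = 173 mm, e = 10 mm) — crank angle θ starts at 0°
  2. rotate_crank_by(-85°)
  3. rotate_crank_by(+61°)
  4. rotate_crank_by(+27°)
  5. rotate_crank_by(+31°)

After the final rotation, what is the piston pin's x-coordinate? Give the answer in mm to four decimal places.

193.6802

set_geometry: r = 25 mm, L = 173 mm, e = 10 mm; θ ← 0°
rotate_crank_by(-85°): θ ← 0° -85° = -85°
rotate_crank_by(+61°): θ ← -85° +61° = -24°
rotate_crank_by(+27°): θ ← -24° +27° = 3°
rotate_crank_by(+31°): θ ← 3° +31° = 34°
crank pin P = (r cos θ, r sin θ) = (20.725939, 13.979823)
h = r sin θ − e = 13.979823 − 10 = 3.979823
x = r cos θ + √(L² − h²) = 20.725939 + √(29929.0 − 15.8390) = 20.725939 + 172.954217 = 193.680156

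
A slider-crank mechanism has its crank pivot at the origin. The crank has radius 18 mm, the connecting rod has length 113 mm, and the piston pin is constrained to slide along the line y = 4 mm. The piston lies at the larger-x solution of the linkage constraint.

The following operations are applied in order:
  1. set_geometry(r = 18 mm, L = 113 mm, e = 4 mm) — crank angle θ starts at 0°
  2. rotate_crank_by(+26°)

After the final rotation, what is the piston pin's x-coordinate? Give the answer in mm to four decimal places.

129.1113

set_geometry: r = 18 mm, L = 113 mm, e = 4 mm; θ ← 0°
rotate_crank_by(+26°): θ ← 0° +26° = 26°
crank pin P = (r cos θ, r sin θ) = (16.178293, 7.890681)
h = r sin θ − e = 7.890681 − 4 = 3.890681
x = r cos θ + √(L² − h²) = 16.178293 + √(12769.0 − 15.1374) = 16.178293 + 112.933001 = 129.111293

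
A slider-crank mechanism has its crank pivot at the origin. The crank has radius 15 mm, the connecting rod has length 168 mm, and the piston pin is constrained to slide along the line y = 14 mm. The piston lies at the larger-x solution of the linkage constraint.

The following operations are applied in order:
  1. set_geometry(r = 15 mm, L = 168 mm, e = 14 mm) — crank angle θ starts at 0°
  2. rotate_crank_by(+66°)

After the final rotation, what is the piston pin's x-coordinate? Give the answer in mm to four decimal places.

174.1008

set_geometry: r = 15 mm, L = 168 mm, e = 14 mm; θ ← 0°
rotate_crank_by(+66°): θ ← 0° +66° = 66°
crank pin P = (r cos θ, r sin θ) = (6.101050, 13.703182)
h = r sin θ − e = 13.703182 − 14 = -0.296818
x = r cos θ + √(L² − h²) = 6.101050 + √(28224.0 − 0.0881) = 6.101050 + 167.999738 = 174.100787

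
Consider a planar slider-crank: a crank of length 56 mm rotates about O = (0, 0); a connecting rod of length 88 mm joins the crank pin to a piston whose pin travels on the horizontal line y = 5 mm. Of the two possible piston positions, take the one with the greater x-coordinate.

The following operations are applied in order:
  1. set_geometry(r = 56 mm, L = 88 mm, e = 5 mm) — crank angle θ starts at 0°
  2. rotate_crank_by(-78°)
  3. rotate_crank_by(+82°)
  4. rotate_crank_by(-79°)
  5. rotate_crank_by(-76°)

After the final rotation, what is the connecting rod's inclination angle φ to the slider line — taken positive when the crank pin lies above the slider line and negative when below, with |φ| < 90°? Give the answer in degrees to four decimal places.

-21.4281

set_geometry: r = 56 mm, L = 88 mm, e = 5 mm; θ ← 0°
rotate_crank_by(-78°): θ ← 0° -78° = -78°
rotate_crank_by(+82°): θ ← -78° +82° = 4°
rotate_crank_by(-79°): θ ← 4° -79° = -75°
rotate_crank_by(-76°): θ ← -75° -76° = -151°
crank pin P = (r cos θ, r sin θ) = (-48.978704, -27.149339)
h = r sin θ − e = -27.149339 − 5 = -32.149339
sin φ = h / L = -32.149339 / 88 = -0.36533339
φ = arcsin(-0.36533339) = -21.428102°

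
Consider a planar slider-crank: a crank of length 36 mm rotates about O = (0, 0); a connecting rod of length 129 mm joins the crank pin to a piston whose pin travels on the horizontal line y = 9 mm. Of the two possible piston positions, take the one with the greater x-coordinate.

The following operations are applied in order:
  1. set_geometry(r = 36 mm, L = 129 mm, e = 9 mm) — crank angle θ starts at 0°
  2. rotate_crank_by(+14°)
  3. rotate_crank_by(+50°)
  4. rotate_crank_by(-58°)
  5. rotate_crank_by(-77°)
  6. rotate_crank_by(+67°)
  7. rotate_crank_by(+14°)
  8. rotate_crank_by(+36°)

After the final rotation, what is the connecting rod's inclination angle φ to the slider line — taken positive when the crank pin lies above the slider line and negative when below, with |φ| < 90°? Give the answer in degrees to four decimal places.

7.5261

set_geometry: r = 36 mm, L = 129 mm, e = 9 mm; θ ← 0°
rotate_crank_by(+14°): θ ← 0° +14° = 14°
rotate_crank_by(+50°): θ ← 14° +50° = 64°
rotate_crank_by(-58°): θ ← 64° -58° = 6°
rotate_crank_by(-77°): θ ← 6° -77° = -71°
rotate_crank_by(+67°): θ ← -71° +67° = -4°
rotate_crank_by(+14°): θ ← -4° +14° = 10°
rotate_crank_by(+36°): θ ← 10° +36° = 46°
crank pin P = (r cos θ, r sin θ) = (25.007701, 25.896233)
h = r sin θ − e = 25.896233 − 9 = 16.896233
sin φ = h / L = 16.896233 / 129 = 0.13097855
φ = arcsin(0.13097855) = 7.526143°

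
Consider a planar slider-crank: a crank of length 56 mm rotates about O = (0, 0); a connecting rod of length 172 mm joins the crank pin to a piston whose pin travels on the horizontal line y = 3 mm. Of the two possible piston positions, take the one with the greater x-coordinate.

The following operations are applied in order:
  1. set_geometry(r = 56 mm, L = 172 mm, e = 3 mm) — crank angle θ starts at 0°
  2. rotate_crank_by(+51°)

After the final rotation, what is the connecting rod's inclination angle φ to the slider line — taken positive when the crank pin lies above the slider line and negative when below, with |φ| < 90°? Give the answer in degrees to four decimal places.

set_geometry: r = 56 mm, L = 172 mm, e = 3 mm; θ ← 0°
rotate_crank_by(+51°): θ ← 0° +51° = 51°
crank pin P = (r cos θ, r sin θ) = (35.241942, 43.520174)
h = r sin θ − e = 43.520174 − 3 = 40.520174
sin φ = h / L = 40.520174 / 172 = 0.23558241
φ = arcsin(0.23558241) = 13.625956°

13.6260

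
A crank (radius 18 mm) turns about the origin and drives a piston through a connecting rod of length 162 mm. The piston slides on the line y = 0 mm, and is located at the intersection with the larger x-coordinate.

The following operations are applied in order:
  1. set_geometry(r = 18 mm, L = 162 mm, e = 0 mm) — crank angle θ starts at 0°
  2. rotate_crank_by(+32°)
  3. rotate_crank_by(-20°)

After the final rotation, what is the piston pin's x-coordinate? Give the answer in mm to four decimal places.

179.5634

set_geometry: r = 18 mm, L = 162 mm, e = 0 mm; θ ← 0°
rotate_crank_by(+32°): θ ← 0° +32° = 32°
rotate_crank_by(-20°): θ ← 32° -20° = 12°
crank pin P = (r cos θ, r sin θ) = (17.606657, 3.742410)
h = r sin θ − e = 3.742410 − 0 = 3.742410
x = r cos θ + √(L² − h²) = 17.606657 + √(26244.0 − 14.0056) = 17.606657 + 161.956767 = 179.563424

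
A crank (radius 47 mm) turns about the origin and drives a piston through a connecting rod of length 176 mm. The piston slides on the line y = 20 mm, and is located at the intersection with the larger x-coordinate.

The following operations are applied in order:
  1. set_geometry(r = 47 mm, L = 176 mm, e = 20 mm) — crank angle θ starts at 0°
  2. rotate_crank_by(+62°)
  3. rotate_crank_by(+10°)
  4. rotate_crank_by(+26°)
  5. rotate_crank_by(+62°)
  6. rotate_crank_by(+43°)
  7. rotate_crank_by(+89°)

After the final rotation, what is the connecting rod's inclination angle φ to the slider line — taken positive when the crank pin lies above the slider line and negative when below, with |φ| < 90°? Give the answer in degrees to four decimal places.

set_geometry: r = 47 mm, L = 176 mm, e = 20 mm; θ ← 0°
rotate_crank_by(+62°): θ ← 0° +62° = 62°
rotate_crank_by(+10°): θ ← 62° +10° = 72°
rotate_crank_by(+26°): θ ← 72° +26° = 98°
rotate_crank_by(+62°): θ ← 98° +62° = 160°
rotate_crank_by(+43°): θ ← 160° +43° = 203°
rotate_crank_by(+89°): θ ← 203° +89° = 292°
crank pin P = (r cos θ, r sin θ) = (17.606510, -43.577641)
h = r sin θ − e = -43.577641 − 20 = -63.577641
sin φ = h / L = -63.577641 / 176 = -0.36123660
φ = arcsin(-0.36123660) = -21.176159°

-21.1762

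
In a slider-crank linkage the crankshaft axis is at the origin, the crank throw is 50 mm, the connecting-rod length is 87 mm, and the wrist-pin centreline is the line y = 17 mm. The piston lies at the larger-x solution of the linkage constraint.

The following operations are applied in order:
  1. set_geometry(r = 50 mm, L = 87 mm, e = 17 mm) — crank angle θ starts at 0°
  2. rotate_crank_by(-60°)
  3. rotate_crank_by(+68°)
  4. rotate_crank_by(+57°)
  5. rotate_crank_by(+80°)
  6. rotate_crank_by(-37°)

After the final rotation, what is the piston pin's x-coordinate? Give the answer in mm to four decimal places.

set_geometry: r = 50 mm, L = 87 mm, e = 17 mm; θ ← 0°
rotate_crank_by(-60°): θ ← 0° -60° = -60°
rotate_crank_by(+68°): θ ← -60° +68° = 8°
rotate_crank_by(+57°): θ ← 8° +57° = 65°
rotate_crank_by(+80°): θ ← 65° +80° = 145°
rotate_crank_by(-37°): θ ← 145° -37° = 108°
crank pin P = (r cos θ, r sin θ) = (-15.450850, 47.552826)
h = r sin θ − e = 47.552826 − 17 = 30.552826
x = r cos θ + √(L² − h²) = -15.450850 + √(7569.0 − 933.4752) = -15.450850 + 81.458731 = 66.007881

66.0079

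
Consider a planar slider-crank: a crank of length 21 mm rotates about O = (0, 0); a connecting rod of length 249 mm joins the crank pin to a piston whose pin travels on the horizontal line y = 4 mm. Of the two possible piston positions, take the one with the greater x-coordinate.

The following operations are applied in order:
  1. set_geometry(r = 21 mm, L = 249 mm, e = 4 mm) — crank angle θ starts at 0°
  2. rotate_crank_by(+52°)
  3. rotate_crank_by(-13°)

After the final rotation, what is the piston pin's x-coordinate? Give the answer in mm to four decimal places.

265.1495

set_geometry: r = 21 mm, L = 249 mm, e = 4 mm; θ ← 0°
rotate_crank_by(+52°): θ ← 0° +52° = 52°
rotate_crank_by(-13°): θ ← 52° -13° = 39°
crank pin P = (r cos θ, r sin θ) = (16.320065, 13.215728)
h = r sin θ − e = 13.215728 − 4 = 9.215728
x = r cos θ + √(L² − h²) = 16.320065 + √(62001.0 − 84.9296) = 16.320065 + 248.829400 = 265.149465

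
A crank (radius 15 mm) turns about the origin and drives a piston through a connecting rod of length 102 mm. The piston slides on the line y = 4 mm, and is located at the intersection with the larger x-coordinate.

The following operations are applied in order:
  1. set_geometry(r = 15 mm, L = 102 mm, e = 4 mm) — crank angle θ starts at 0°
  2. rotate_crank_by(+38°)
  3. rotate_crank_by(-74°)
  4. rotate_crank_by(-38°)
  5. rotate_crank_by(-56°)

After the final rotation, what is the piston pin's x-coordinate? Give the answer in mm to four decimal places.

set_geometry: r = 15 mm, L = 102 mm, e = 4 mm; θ ← 0°
rotate_crank_by(+38°): θ ← 0° +38° = 38°
rotate_crank_by(-74°): θ ← 38° -74° = -36°
rotate_crank_by(-38°): θ ← -36° -38° = -74°
rotate_crank_by(-56°): θ ← -74° -56° = -130°
crank pin P = (r cos θ, r sin θ) = (-9.641814, -11.490667)
h = r sin θ − e = -11.490667 − 4 = -15.490667
x = r cos θ + √(L² − h²) = -9.641814 + √(10404.0 − 239.9608) = -9.641814 + 100.816860 = 91.175046

91.1750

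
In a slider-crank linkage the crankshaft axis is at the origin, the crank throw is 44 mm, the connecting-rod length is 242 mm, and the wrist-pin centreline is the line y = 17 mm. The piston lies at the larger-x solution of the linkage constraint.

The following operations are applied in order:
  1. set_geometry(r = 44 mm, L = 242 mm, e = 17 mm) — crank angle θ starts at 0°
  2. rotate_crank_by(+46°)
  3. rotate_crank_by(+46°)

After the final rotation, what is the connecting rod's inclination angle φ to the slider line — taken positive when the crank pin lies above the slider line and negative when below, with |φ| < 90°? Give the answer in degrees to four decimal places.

set_geometry: r = 44 mm, L = 242 mm, e = 17 mm; θ ← 0°
rotate_crank_by(+46°): θ ← 0° +46° = 46°
rotate_crank_by(+46°): θ ← 46° +46° = 92°
crank pin P = (r cos θ, r sin θ) = (-1.535578, 43.973196)
h = r sin θ − e = 43.973196 − 17 = 26.973196
sin φ = h / L = 26.973196 / 242 = 0.11145949
φ = arcsin(0.11145949) = 6.399456°

6.3995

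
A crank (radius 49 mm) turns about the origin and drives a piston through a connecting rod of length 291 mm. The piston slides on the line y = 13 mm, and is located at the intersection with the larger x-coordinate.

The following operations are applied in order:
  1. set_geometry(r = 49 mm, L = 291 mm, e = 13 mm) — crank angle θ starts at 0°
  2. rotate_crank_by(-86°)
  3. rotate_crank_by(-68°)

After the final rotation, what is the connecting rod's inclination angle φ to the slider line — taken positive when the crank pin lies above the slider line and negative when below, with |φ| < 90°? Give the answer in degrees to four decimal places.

-6.8049

set_geometry: r = 49 mm, L = 291 mm, e = 13 mm; θ ← 0°
rotate_crank_by(-86°): θ ← 0° -86° = -86°
rotate_crank_by(-68°): θ ← -86° -68° = -154°
crank pin P = (r cos θ, r sin θ) = (-44.040908, -21.480186)
h = r sin θ − e = -21.480186 − 13 = -34.480186
sin φ = h / L = -34.480186 / 291 = -0.11848861
φ = arcsin(-0.11848861) = -6.804884°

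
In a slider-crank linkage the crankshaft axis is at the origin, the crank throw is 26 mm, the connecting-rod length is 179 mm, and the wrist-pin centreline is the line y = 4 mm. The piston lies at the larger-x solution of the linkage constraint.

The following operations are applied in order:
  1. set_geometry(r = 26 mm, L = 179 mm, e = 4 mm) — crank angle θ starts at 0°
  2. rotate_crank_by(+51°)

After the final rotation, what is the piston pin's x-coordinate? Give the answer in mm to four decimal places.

194.6272

set_geometry: r = 26 mm, L = 179 mm, e = 4 mm; θ ← 0°
rotate_crank_by(+51°): θ ← 0° +51° = 51°
crank pin P = (r cos θ, r sin θ) = (16.362330, 20.205795)
h = r sin θ − e = 20.205795 − 4 = 16.205795
x = r cos θ + √(L² − h²) = 16.362330 + √(32041.0 − 262.6278) = 16.362330 + 178.264893 = 194.627224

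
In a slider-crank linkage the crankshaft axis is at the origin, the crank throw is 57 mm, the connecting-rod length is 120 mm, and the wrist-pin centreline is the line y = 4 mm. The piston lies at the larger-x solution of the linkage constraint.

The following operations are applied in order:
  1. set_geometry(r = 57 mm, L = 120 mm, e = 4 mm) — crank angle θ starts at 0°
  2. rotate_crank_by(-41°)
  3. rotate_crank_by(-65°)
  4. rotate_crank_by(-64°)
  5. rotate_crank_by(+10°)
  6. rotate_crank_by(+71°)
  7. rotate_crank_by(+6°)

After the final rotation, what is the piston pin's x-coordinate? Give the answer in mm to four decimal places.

110.5354

set_geometry: r = 57 mm, L = 120 mm, e = 4 mm; θ ← 0°
rotate_crank_by(-41°): θ ← 0° -41° = -41°
rotate_crank_by(-65°): θ ← -41° -65° = -106°
rotate_crank_by(-64°): θ ← -106° -64° = -170°
rotate_crank_by(+10°): θ ← -170° +10° = -160°
rotate_crank_by(+71°): θ ← -160° +71° = -89°
rotate_crank_by(+6°): θ ← -89° +6° = -83°
crank pin P = (r cos θ, r sin θ) = (6.946553, -56.575131)
h = r sin θ − e = -56.575131 − 4 = -60.575131
x = r cos θ + √(L² − h²) = 6.946553 + √(14400.0 − 3669.3465) = 6.946553 + 103.588868 = 110.535420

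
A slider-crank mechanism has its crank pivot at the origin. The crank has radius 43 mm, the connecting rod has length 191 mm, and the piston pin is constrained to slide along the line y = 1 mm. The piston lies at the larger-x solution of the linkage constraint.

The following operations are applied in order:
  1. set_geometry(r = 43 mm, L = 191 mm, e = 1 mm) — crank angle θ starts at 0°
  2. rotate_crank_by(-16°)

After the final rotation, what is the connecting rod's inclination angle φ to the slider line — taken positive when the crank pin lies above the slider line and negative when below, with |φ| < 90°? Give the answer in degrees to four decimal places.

set_geometry: r = 43 mm, L = 191 mm, e = 1 mm; θ ← 0°
rotate_crank_by(-16°): θ ← 0° -16° = -16°
crank pin P = (r cos θ, r sin θ) = (41.334253, -11.852406)
h = r sin θ − e = -11.852406 − 1 = -12.852406
sin φ = h / L = -12.852406 / 191 = -0.06729009
φ = arcsin(-0.06729009) = -3.858353°

-3.8584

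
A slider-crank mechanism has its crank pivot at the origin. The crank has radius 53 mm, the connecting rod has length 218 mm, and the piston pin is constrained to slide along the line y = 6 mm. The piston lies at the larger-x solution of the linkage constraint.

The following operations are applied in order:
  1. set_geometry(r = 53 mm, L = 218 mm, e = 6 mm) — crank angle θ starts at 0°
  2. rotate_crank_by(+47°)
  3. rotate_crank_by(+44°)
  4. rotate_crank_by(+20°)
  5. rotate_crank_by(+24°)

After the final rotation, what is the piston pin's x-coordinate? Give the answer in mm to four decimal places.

set_geometry: r = 53 mm, L = 218 mm, e = 6 mm; θ ← 0°
rotate_crank_by(+47°): θ ← 0° +47° = 47°
rotate_crank_by(+44°): θ ← 47° +44° = 91°
rotate_crank_by(+20°): θ ← 91° +20° = 111°
rotate_crank_by(+24°): θ ← 111° +24° = 135°
crank pin P = (r cos θ, r sin θ) = (-37.476659, 37.476659)
h = r sin θ − e = 37.476659 − 6 = 31.476659
x = r cos θ + √(L² − h²) = -37.476659 + √(47524.0 − 990.7801) = -37.476659 + 215.715600 = 178.238940

178.2389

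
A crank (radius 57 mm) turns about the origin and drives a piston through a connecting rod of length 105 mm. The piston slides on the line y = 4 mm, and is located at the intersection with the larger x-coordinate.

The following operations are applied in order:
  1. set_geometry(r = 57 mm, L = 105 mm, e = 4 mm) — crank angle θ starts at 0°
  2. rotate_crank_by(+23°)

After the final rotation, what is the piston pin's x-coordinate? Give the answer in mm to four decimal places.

155.8668

set_geometry: r = 57 mm, L = 105 mm, e = 4 mm; θ ← 0°
rotate_crank_by(+23°): θ ← 0° +23° = 23°
crank pin P = (r cos θ, r sin θ) = (52.468777, 22.271674)
h = r sin θ − e = 22.271674 − 4 = 18.271674
x = r cos θ + √(L² − h²) = 52.468777 + √(11025.0 − 333.8541) = 52.468777 + 103.397998 = 155.866774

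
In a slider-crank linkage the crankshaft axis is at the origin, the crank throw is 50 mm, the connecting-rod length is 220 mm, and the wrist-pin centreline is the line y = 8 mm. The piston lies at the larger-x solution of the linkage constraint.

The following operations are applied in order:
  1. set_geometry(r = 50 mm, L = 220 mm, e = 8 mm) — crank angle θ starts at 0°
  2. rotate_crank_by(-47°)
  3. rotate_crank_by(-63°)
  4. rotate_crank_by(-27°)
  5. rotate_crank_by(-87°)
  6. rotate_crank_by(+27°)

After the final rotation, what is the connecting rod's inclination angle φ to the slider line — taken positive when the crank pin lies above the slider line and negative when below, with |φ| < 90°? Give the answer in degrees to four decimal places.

set_geometry: r = 50 mm, L = 220 mm, e = 8 mm; θ ← 0°
rotate_crank_by(-47°): θ ← 0° -47° = -47°
rotate_crank_by(-63°): θ ← -47° -63° = -110°
rotate_crank_by(-27°): θ ← -110° -27° = -137°
rotate_crank_by(-87°): θ ← -137° -87° = -224°
rotate_crank_by(+27°): θ ← -224° +27° = -197°
crank pin P = (r cos θ, r sin θ) = (-47.815238, 14.618585)
h = r sin θ − e = 14.618585 − 8 = 6.618585
sin φ = h / L = 6.618585 / 220 = 0.03008448
φ = arcsin(0.03008448) = 1.723974°

1.7240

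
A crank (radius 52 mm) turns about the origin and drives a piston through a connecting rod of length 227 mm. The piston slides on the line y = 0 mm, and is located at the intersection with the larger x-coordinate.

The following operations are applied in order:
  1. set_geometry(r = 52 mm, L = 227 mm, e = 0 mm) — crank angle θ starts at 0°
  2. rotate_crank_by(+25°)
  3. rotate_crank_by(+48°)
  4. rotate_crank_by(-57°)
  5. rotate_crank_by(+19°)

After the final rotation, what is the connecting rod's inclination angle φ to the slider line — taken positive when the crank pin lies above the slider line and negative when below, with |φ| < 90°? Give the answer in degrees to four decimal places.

set_geometry: r = 52 mm, L = 227 mm, e = 0 mm; θ ← 0°
rotate_crank_by(+25°): θ ← 0° +25° = 25°
rotate_crank_by(+48°): θ ← 25° +48° = 73°
rotate_crank_by(-57°): θ ← 73° -57° = 16°
rotate_crank_by(+19°): θ ← 16° +19° = 35°
crank pin P = (r cos θ, r sin θ) = (42.595906, 29.825975)
h = r sin θ − e = 29.825975 − 0 = 29.825975
sin φ = h / L = 29.825975 / 227 = 0.13139196
φ = arcsin(0.13139196) = 7.550036°

7.5500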